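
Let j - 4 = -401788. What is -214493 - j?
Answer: 187291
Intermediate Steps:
j = -401784 (j = 4 - 401788 = -401784)
-214493 - j = -214493 - 1*(-401784) = -214493 + 401784 = 187291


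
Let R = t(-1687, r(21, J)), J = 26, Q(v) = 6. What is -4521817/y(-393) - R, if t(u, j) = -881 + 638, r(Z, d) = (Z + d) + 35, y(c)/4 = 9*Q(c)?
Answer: -4469329/216 ≈ -20691.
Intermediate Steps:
y(c) = 216 (y(c) = 4*(9*6) = 4*54 = 216)
r(Z, d) = 35 + Z + d
t(u, j) = -243
R = -243
-4521817/y(-393) - R = -4521817/216 - 1*(-243) = -4521817*1/216 + 243 = -4521817/216 + 243 = -4469329/216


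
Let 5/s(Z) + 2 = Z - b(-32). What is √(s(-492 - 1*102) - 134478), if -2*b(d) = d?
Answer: I*√1399109197/102 ≈ 366.71*I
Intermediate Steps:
b(d) = -d/2
s(Z) = 5/(-18 + Z) (s(Z) = 5/(-2 + (Z - (-1)*(-32)/2)) = 5/(-2 + (Z - 1*16)) = 5/(-2 + (Z - 16)) = 5/(-2 + (-16 + Z)) = 5/(-18 + Z))
√(s(-492 - 1*102) - 134478) = √(5/(-18 + (-492 - 1*102)) - 134478) = √(5/(-18 + (-492 - 102)) - 134478) = √(5/(-18 - 594) - 134478) = √(5/(-612) - 134478) = √(5*(-1/612) - 134478) = √(-5/612 - 134478) = √(-82300541/612) = I*√1399109197/102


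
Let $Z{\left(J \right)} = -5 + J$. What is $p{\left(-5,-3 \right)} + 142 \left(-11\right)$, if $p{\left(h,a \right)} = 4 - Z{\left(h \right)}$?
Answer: $-1548$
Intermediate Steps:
$p{\left(h,a \right)} = 9 - h$ ($p{\left(h,a \right)} = 4 - \left(-5 + h\right) = 9 - h$)
$p{\left(-5,-3 \right)} + 142 \left(-11\right) = \left(9 - -5\right) + 142 \left(-11\right) = \left(9 + 5\right) - 1562 = 14 - 1562 = -1548$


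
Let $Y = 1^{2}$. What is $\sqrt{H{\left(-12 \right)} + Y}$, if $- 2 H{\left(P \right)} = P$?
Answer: $\sqrt{7} \approx 2.6458$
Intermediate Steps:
$H{\left(P \right)} = - \frac{P}{2}$
$Y = 1$
$\sqrt{H{\left(-12 \right)} + Y} = \sqrt{\left(- \frac{1}{2}\right) \left(-12\right) + 1} = \sqrt{6 + 1} = \sqrt{7}$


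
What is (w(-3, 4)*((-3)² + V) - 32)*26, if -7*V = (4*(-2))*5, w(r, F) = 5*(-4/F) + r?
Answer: -27248/7 ≈ -3892.6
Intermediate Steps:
w(r, F) = r - 20/F (w(r, F) = -20/F + r = r - 20/F)
V = 40/7 (V = -4*(-2)*5/7 = -(-8)*5/7 = -⅐*(-40) = 40/7 ≈ 5.7143)
(w(-3, 4)*((-3)² + V) - 32)*26 = ((-3 - 20/4)*((-3)² + 40/7) - 32)*26 = ((-3 - 20*¼)*(9 + 40/7) - 32)*26 = ((-3 - 5)*(103/7) - 32)*26 = (-8*103/7 - 32)*26 = (-824/7 - 32)*26 = -1048/7*26 = -27248/7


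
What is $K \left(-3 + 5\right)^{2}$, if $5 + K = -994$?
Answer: $-3996$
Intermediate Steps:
$K = -999$ ($K = -5 - 994 = -999$)
$K \left(-3 + 5\right)^{2} = - 999 \left(-3 + 5\right)^{2} = - 999 \cdot 2^{2} = \left(-999\right) 4 = -3996$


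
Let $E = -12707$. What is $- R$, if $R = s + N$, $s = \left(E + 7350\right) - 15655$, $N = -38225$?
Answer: $59237$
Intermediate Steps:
$s = -21012$ ($s = \left(-12707 + 7350\right) - 15655 = -5357 - 15655 = -21012$)
$R = -59237$ ($R = -21012 - 38225 = -59237$)
$- R = \left(-1\right) \left(-59237\right) = 59237$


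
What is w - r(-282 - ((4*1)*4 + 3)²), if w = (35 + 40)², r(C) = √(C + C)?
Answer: 5625 - I*√1286 ≈ 5625.0 - 35.861*I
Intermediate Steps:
r(C) = √2*√C (r(C) = √(2*C) = √2*√C)
w = 5625 (w = 75² = 5625)
w - r(-282 - ((4*1)*4 + 3)²) = 5625 - √2*√(-282 - ((4*1)*4 + 3)²) = 5625 - √2*√(-282 - (4*4 + 3)²) = 5625 - √2*√(-282 - (16 + 3)²) = 5625 - √2*√(-282 - 1*19²) = 5625 - √2*√(-282 - 1*361) = 5625 - √2*√(-282 - 361) = 5625 - √2*√(-643) = 5625 - √2*I*√643 = 5625 - I*√1286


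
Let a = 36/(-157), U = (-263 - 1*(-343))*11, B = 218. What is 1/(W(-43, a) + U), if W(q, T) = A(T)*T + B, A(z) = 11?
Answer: 157/171990 ≈ 0.00091284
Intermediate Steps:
U = 880 (U = (-263 + 343)*11 = 80*11 = 880)
a = -36/157 (a = 36*(-1/157) = -36/157 ≈ -0.22930)
W(q, T) = 218 + 11*T (W(q, T) = 11*T + 218 = 218 + 11*T)
1/(W(-43, a) + U) = 1/((218 + 11*(-36/157)) + 880) = 1/((218 - 396/157) + 880) = 1/(33830/157 + 880) = 1/(171990/157) = 157/171990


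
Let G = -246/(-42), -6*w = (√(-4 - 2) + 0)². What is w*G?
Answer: 41/7 ≈ 5.8571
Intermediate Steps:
w = 1 (w = -(√(-4 - 2) + 0)²/6 = -(√(-6) + 0)²/6 = -(I*√6 + 0)²/6 = -(I*√6)²/6 = -⅙*(-6) = 1)
G = 41/7 (G = -246*(-1/42) = 41/7 ≈ 5.8571)
w*G = 1*(41/7) = 41/7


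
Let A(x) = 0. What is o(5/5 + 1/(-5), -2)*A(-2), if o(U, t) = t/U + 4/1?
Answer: 0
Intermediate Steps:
o(U, t) = 4 + t/U (o(U, t) = t/U + 4*1 = t/U + 4 = 4 + t/U)
o(5/5 + 1/(-5), -2)*A(-2) = (4 - 2/(5/5 + 1/(-5)))*0 = (4 - 2/(5*(⅕) + 1*(-⅕)))*0 = (4 - 2/(1 - ⅕))*0 = (4 - 2/⅘)*0 = (4 - 2*5/4)*0 = (4 - 5/2)*0 = (3/2)*0 = 0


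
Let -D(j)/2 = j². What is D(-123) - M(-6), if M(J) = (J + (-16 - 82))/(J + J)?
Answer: -90800/3 ≈ -30267.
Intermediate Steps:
M(J) = (-98 + J)/(2*J) (M(J) = (J - 98)/((2*J)) = (-98 + J)*(1/(2*J)) = (-98 + J)/(2*J))
D(j) = -2*j²
D(-123) - M(-6) = -2*(-123)² - (-98 - 6)/(2*(-6)) = -2*15129 - (-1)*(-104)/(2*6) = -30258 - 1*26/3 = -30258 - 26/3 = -90800/3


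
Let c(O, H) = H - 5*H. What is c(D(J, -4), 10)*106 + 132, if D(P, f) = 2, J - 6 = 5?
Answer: -4108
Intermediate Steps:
J = 11 (J = 6 + 5 = 11)
c(O, H) = -4*H
c(D(J, -4), 10)*106 + 132 = -4*10*106 + 132 = -40*106 + 132 = -4240 + 132 = -4108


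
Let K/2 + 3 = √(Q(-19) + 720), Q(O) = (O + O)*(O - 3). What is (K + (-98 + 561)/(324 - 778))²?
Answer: 1293022953/206116 - 12748*√389/227 ≈ 5165.7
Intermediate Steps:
Q(O) = 2*O*(-3 + O) (Q(O) = (2*O)*(-3 + O) = 2*O*(-3 + O))
K = -6 + 4*√389 (K = -6 + 2*√(2*(-19)*(-3 - 19) + 720) = -6 + 2*√(2*(-19)*(-22) + 720) = -6 + 2*√(836 + 720) = -6 + 2*√1556 = -6 + 2*(2*√389) = -6 + 4*√389 ≈ 72.892)
(K + (-98 + 561)/(324 - 778))² = ((-6 + 4*√389) + (-98 + 561)/(324 - 778))² = ((-6 + 4*√389) + 463/(-454))² = ((-6 + 4*√389) + 463*(-1/454))² = ((-6 + 4*√389) - 463/454)² = (-3187/454 + 4*√389)²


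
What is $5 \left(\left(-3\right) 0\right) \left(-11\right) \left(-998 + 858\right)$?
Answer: $0$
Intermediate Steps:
$5 \left(\left(-3\right) 0\right) \left(-11\right) \left(-998 + 858\right) = 5 \cdot 0 \left(-11\right) \left(-140\right) = 0 \left(-11\right) \left(-140\right) = 0 \left(-140\right) = 0$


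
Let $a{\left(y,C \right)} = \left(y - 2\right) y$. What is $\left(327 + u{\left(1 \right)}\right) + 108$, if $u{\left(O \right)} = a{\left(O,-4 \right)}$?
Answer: $434$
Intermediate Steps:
$a{\left(y,C \right)} = y \left(-2 + y\right)$ ($a{\left(y,C \right)} = \left(-2 + y\right) y = y \left(-2 + y\right)$)
$u{\left(O \right)} = O \left(-2 + O\right)$
$\left(327 + u{\left(1 \right)}\right) + 108 = \left(327 + 1 \left(-2 + 1\right)\right) + 108 = \left(327 + 1 \left(-1\right)\right) + 108 = \left(327 - 1\right) + 108 = 326 + 108 = 434$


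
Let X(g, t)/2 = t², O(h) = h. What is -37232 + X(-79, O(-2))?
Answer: -37224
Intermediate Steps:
X(g, t) = 2*t²
-37232 + X(-79, O(-2)) = -37232 + 2*(-2)² = -37232 + 2*4 = -37232 + 8 = -37224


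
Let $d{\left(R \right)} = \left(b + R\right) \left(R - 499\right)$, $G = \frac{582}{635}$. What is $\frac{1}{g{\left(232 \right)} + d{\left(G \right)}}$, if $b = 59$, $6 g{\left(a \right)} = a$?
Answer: $- \frac{1209675}{36054083803} \approx -3.3552 \cdot 10^{-5}$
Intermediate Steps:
$g{\left(a \right)} = \frac{a}{6}$
$G = \frac{582}{635}$ ($G = 582 \cdot \frac{1}{635} = \frac{582}{635} \approx 0.91654$)
$d{\left(R \right)} = \left(-499 + R\right) \left(59 + R\right)$ ($d{\left(R \right)} = \left(59 + R\right) \left(R - 499\right) = \left(59 + R\right) \left(-499 + R\right) = \left(-499 + R\right) \left(59 + R\right)$)
$\frac{1}{g{\left(232 \right)} + d{\left(G \right)}} = \frac{1}{\frac{1}{6} \cdot 232 - \left(\frac{3790223}{127} - \frac{338724}{403225}\right)} = \frac{1}{\frac{116}{3} - \frac{12033619301}{403225}} = \frac{1}{- \frac{36054083803}{1209675}} = - \frac{1209675}{36054083803}$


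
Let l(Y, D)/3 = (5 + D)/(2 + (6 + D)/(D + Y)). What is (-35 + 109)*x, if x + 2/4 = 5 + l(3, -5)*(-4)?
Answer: 333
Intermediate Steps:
l(Y, D) = 3*(5 + D)/(2 + (6 + D)/(D + Y)) (l(Y, D) = 3*((5 + D)/(2 + (6 + D)/(D + Y))) = 3*(5 + D)/(2 + (6 + D)/(D + Y)))
x = 9/2 (x = -1/2 + (5 + (3*((-5)**2 + 5*(-5) + 5*3 - 5*3)/(6 + 2*3 + 3*(-5)))*(-4)) = -1/2 + (5 + (3*(25 - 25 + 15 - 15)/(6 + 6 - 15))*(-4)) = -1/2 + (5 + (3*0/(-3))*(-4)) = -1/2 + (5 + (3*(-1/3)*0)*(-4)) = -1/2 + (5 + 0*(-4)) = -1/2 + (5 + 0) = -1/2 + 5 = 9/2 ≈ 4.5000)
(-35 + 109)*x = (-35 + 109)*(9/2) = 74*(9/2) = 333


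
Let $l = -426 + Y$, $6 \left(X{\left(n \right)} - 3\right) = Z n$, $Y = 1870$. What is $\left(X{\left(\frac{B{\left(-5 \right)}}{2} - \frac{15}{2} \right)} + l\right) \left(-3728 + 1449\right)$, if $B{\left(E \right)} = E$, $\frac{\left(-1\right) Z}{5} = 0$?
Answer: $-3297713$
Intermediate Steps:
$Z = 0$ ($Z = \left(-5\right) 0 = 0$)
$X{\left(n \right)} = 3$ ($X{\left(n \right)} = 3 + \frac{0 n}{6} = 3 + \frac{1}{6} \cdot 0 = 3 + 0 = 3$)
$l = 1444$ ($l = -426 + 1870 = 1444$)
$\left(X{\left(\frac{B{\left(-5 \right)}}{2} - \frac{15}{2} \right)} + l\right) \left(-3728 + 1449\right) = \left(3 + 1444\right) \left(-3728 + 1449\right) = 1447 \left(-2279\right) = -3297713$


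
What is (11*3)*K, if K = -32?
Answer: -1056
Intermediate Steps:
(11*3)*K = (11*3)*(-32) = 33*(-32) = -1056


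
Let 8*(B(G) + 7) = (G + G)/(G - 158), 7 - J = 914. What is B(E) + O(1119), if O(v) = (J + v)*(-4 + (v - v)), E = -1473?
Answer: -5576547/6524 ≈ -854.77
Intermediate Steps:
J = -907 (J = 7 - 1*914 = 7 - 914 = -907)
B(G) = -7 + G/(4*(-158 + G)) (B(G) = -7 + ((G + G)/(G - 158))/8 = -7 + ((2*G)/(-158 + G))/8 = -7 + (2*G/(-158 + G))/8 = -7 + G/(4*(-158 + G)))
O(v) = 3628 - 4*v (O(v) = (-907 + v)*(-4 + (v - v)) = (-907 + v)*(-4 + 0) = (-907 + v)*(-4) = 3628 - 4*v)
B(E) + O(1119) = (4424 - 27*(-1473))/(4*(-158 - 1473)) + (3628 - 4*1119) = (¼)*(4424 + 39771)/(-1631) + (3628 - 4476) = (¼)*(-1/1631)*44195 - 848 = -44195/6524 - 848 = -5576547/6524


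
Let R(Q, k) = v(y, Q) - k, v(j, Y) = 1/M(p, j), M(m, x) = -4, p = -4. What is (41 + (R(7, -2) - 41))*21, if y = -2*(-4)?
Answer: 147/4 ≈ 36.750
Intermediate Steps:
y = 8
v(j, Y) = -1/4 (v(j, Y) = 1/(-4) = -1/4)
R(Q, k) = -1/4 - k
(41 + (R(7, -2) - 41))*21 = (41 + ((-1/4 - 1*(-2)) - 41))*21 = (41 + ((-1/4 + 2) - 41))*21 = (41 + (7/4 - 41))*21 = (41 - 157/4)*21 = (7/4)*21 = 147/4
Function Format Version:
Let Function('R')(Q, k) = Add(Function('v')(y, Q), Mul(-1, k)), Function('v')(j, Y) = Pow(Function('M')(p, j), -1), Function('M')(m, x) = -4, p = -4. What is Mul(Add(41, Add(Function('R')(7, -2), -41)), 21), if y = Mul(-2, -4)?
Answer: Rational(147, 4) ≈ 36.750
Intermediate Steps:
y = 8
Function('v')(j, Y) = Rational(-1, 4) (Function('v')(j, Y) = Pow(-4, -1) = Rational(-1, 4))
Function('R')(Q, k) = Add(Rational(-1, 4), Mul(-1, k))
Mul(Add(41, Add(Function('R')(7, -2), -41)), 21) = Mul(Add(41, Add(Add(Rational(-1, 4), Mul(-1, -2)), -41)), 21) = Mul(Add(41, Add(Add(Rational(-1, 4), 2), -41)), 21) = Mul(Add(41, Add(Rational(7, 4), -41)), 21) = Mul(Add(41, Rational(-157, 4)), 21) = Mul(Rational(7, 4), 21) = Rational(147, 4)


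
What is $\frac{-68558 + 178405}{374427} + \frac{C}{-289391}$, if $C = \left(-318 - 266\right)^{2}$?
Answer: $- \frac{95911841735}{108355803957} \approx -0.88516$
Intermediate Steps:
$C = 341056$ ($C = \left(-584\right)^{2} = 341056$)
$\frac{-68558 + 178405}{374427} + \frac{C}{-289391} = \frac{-68558 + 178405}{374427} + \frac{341056}{-289391} = 109847 \cdot \frac{1}{374427} + 341056 \left(- \frac{1}{289391}\right) = \frac{109847}{374427} - \frac{341056}{289391} = - \frac{95911841735}{108355803957}$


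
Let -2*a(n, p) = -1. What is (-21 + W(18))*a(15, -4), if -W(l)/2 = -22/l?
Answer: -167/18 ≈ -9.2778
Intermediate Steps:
a(n, p) = 1/2 (a(n, p) = -1/2*(-1) = 1/2)
W(l) = 44/l (W(l) = -(-44)/l = 44/l)
(-21 + W(18))*a(15, -4) = (-21 + 44/18)*(1/2) = (-21 + 44*(1/18))*(1/2) = (-21 + 22/9)*(1/2) = -167/9*1/2 = -167/18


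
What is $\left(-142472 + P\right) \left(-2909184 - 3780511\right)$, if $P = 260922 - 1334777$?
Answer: $8136856650265$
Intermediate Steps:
$P = -1073855$
$\left(-142472 + P\right) \left(-2909184 - 3780511\right) = \left(-142472 - 1073855\right) \left(-2909184 - 3780511\right) = \left(-1216327\right) \left(-6689695\right) = 8136856650265$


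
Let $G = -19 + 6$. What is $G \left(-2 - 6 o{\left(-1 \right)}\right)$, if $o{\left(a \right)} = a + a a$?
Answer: $26$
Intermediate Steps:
$G = -13$
$o{\left(a \right)} = a + a^{2}$
$G \left(-2 - 6 o{\left(-1 \right)}\right) = - 13 \left(-2 - 6 \left(- (1 - 1)\right)\right) = - 13 \left(-2 - 6 \left(\left(-1\right) 0\right)\right) = - 13 \left(-2 - 0\right) = - 13 \left(-2 + 0\right) = \left(-13\right) \left(-2\right) = 26$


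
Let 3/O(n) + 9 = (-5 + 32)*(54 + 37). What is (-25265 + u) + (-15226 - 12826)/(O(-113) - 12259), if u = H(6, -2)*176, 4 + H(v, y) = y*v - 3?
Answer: -286162749455/10003343 ≈ -28607.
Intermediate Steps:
H(v, y) = -7 + v*y (H(v, y) = -4 + (y*v - 3) = -4 + (v*y - 3) = -4 + (-3 + v*y) = -7 + v*y)
O(n) = 1/816 (O(n) = 3/(-9 + (-5 + 32)*(54 + 37)) = 3/(-9 + 27*91) = 3/(-9 + 2457) = 3/2448 = 3*(1/2448) = 1/816)
u = -3344 (u = (-7 + 6*(-2))*176 = (-7 - 12)*176 = -19*176 = -3344)
(-25265 + u) + (-15226 - 12826)/(O(-113) - 12259) = (-25265 - 3344) + (-15226 - 12826)/(1/816 - 12259) = -28609 - 28052/(-10003343/816) = -28609 - 28052*(-816/10003343) = -28609 + 22890432/10003343 = -286162749455/10003343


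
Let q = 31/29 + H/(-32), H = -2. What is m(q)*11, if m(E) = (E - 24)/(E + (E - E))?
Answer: -38907/175 ≈ -222.33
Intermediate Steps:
q = 525/464 (q = 31/29 - 2/(-32) = 31*(1/29) - 2*(-1/32) = 31/29 + 1/16 = 525/464 ≈ 1.1315)
m(E) = (-24 + E)/E (m(E) = (-24 + E)/(E + 0) = (-24 + E)/E)
m(q)*11 = ((-24 + 525/464)/(525/464))*11 = ((464/525)*(-10611/464))*11 = -3537/175*11 = -38907/175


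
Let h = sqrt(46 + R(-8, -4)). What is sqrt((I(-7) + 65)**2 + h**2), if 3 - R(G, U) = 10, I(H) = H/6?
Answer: sqrt(148093)/6 ≈ 64.138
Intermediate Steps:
I(H) = H/6 (I(H) = H*(1/6) = H/6)
R(G, U) = -7 (R(G, U) = 3 - 1*10 = 3 - 10 = -7)
h = sqrt(39) (h = sqrt(46 - 7) = sqrt(39) ≈ 6.2450)
sqrt((I(-7) + 65)**2 + h**2) = sqrt(((1/6)*(-7) + 65)**2 + (sqrt(39))**2) = sqrt((-7/6 + 65)**2 + 39) = sqrt((383/6)**2 + 39) = sqrt(146689/36 + 39) = sqrt(148093/36) = sqrt(148093)/6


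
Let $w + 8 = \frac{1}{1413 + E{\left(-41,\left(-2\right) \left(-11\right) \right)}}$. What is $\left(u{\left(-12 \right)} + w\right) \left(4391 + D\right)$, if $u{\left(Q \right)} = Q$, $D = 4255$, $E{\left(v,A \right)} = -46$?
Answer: $- \frac{236372994}{1367} \approx -1.7291 \cdot 10^{5}$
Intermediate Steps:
$w = - \frac{10935}{1367}$ ($w = -8 + \frac{1}{1413 - 46} = -8 + \frac{1}{1367} = - \frac{10935}{1367} \approx -7.9993$)
$\left(u{\left(-12 \right)} + w\right) \left(4391 + D\right) = \left(-12 - \frac{10935}{1367}\right) \left(4391 + 4255\right) = \left(- \frac{27339}{1367}\right) 8646 = - \frac{236372994}{1367}$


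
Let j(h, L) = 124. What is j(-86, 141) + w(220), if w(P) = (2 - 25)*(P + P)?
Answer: -9996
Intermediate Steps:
w(P) = -46*P
j(-86, 141) + w(220) = 124 - 46*220 = 124 - 10120 = -9996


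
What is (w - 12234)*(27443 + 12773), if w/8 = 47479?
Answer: 14783321168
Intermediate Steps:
w = 379832 (w = 8*47479 = 379832)
(w - 12234)*(27443 + 12773) = (379832 - 12234)*(27443 + 12773) = 367598*40216 = 14783321168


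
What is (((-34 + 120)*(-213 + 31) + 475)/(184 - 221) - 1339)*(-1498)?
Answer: 51480268/37 ≈ 1.3914e+6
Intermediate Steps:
(((-34 + 120)*(-213 + 31) + 475)/(184 - 221) - 1339)*(-1498) = ((86*(-182) + 475)/(-37) - 1339)*(-1498) = ((-15652 + 475)*(-1/37) - 1339)*(-1498) = (-15177*(-1/37) - 1339)*(-1498) = (15177/37 - 1339)*(-1498) = -34366/37*(-1498) = 51480268/37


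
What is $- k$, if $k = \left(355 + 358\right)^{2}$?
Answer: $-508369$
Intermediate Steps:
$k = 508369$ ($k = 713^{2} = 508369$)
$- k = \left(-1\right) 508369 = -508369$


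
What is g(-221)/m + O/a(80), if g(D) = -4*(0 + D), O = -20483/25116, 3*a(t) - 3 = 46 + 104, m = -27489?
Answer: -4748983/98630532 ≈ -0.048149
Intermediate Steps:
a(t) = 51 (a(t) = 1 + (46 + 104)/3 = 1 + (⅓)*150 = 1 + 50 = 51)
O = -20483/25116 (O = -20483*1/25116 = -20483/25116 ≈ -0.81554)
g(D) = -4*D
g(-221)/m + O/a(80) = -4*(-221)/(-27489) - 20483/25116/51 = 884*(-1/27489) - 20483/25116*1/51 = -52/1617 - 20483/1280916 = -4748983/98630532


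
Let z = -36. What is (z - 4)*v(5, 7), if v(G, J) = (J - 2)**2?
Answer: -1000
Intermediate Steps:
v(G, J) = (-2 + J)**2
(z - 4)*v(5, 7) = (-36 - 4)*(-2 + 7)**2 = -40*5**2 = -40*25 = -1000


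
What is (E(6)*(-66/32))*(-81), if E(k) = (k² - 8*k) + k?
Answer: -8019/8 ≈ -1002.4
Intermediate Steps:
E(k) = k² - 7*k
(E(6)*(-66/32))*(-81) = ((6*(-7 + 6))*(-66/32))*(-81) = ((6*(-1))*(-66*1/32))*(-81) = -6*(-33/16)*(-81) = (99/8)*(-81) = -8019/8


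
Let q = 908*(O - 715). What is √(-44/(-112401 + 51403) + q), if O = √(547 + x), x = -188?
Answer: √(-603897302558242 + 844611612908*√359)/30499 ≈ 794.99*I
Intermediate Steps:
O = √359 (O = √(547 - 188) = √359 ≈ 18.947)
q = -649220 + 908*√359 (q = 908*(√359 - 715) = 908*(-715 + √359) = -649220 + 908*√359 ≈ -6.3202e+5)
√(-44/(-112401 + 51403) + q) = √(-44/(-112401 + 51403) + (-649220 + 908*√359)) = √(-44/(-60998) + (-649220 + 908*√359)) = √(-(-1)*44/60998 + (-649220 + 908*√359)) = √(-1*(-22/30499) + (-649220 + 908*√359)) = √(22/30499 + (-649220 + 908*√359)) = √(-19800560758/30499 + 908*√359)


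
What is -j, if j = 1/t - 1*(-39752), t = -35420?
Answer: -1408015839/35420 ≈ -39752.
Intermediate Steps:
j = 1408015839/35420 (j = 1/(-35420) - 1*(-39752) = -1/35420 + 39752 = 1408015839/35420 ≈ 39752.)
-j = -1*1408015839/35420 = -1408015839/35420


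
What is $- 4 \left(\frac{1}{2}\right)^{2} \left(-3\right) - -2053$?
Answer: $2056$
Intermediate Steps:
$- 4 \left(\frac{1}{2}\right)^{2} \left(-3\right) - -2053 = - \frac{4}{4} \left(-3\right) + 2053 = \left(-4\right) \frac{1}{4} \left(-3\right) + 2053 = \left(-1\right) \left(-3\right) + 2053 = 3 + 2053 = 2056$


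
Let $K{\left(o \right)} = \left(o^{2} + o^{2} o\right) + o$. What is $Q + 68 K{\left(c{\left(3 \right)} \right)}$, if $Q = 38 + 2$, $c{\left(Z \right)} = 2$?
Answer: $992$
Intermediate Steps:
$K{\left(o \right)} = o + o^{2} + o^{3}$ ($K{\left(o \right)} = \left(o^{2} + o^{3}\right) + o = o + o^{2} + o^{3}$)
$Q = 40$
$Q + 68 K{\left(c{\left(3 \right)} \right)} = 40 + 68 \cdot 2 \left(1 + 2 + 2^{2}\right) = 40 + 68 \cdot 2 \left(1 + 2 + 4\right) = 40 + 68 \cdot 2 \cdot 7 = 40 + 68 \cdot 14 = 40 + 952 = 992$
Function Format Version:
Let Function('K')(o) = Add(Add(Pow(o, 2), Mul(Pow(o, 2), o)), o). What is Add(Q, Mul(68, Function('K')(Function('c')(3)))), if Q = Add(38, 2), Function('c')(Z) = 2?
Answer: 992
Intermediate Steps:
Function('K')(o) = Add(o, Pow(o, 2), Pow(o, 3)) (Function('K')(o) = Add(Add(Pow(o, 2), Pow(o, 3)), o) = Add(o, Pow(o, 2), Pow(o, 3)))
Q = 40
Add(Q, Mul(68, Function('K')(Function('c')(3)))) = Add(40, Mul(68, Mul(2, Add(1, 2, Pow(2, 2))))) = Add(40, Mul(68, Mul(2, Add(1, 2, 4)))) = Add(40, Mul(68, Mul(2, 7))) = Add(40, Mul(68, 14)) = Add(40, 952) = 992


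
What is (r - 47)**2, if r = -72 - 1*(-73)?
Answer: 2116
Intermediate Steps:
r = 1 (r = -72 + 73 = 1)
(r - 47)**2 = (1 - 47)**2 = (-46)**2 = 2116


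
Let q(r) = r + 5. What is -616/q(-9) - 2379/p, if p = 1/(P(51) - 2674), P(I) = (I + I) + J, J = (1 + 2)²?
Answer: 6097531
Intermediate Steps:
q(r) = 5 + r
J = 9 (J = 3² = 9)
P(I) = 9 + 2*I (P(I) = (I + I) + 9 = 2*I + 9 = 9 + 2*I)
p = -1/2563 (p = 1/((9 + 2*51) - 2674) = 1/((9 + 102) - 2674) = 1/(111 - 2674) = 1/(-2563) = -1/2563 ≈ -0.00039017)
-616/q(-9) - 2379/p = -616/(5 - 9) - 2379/(-1/2563) = -616/(-4) - 2379*(-2563) = -616*(-¼) + 6097377 = 154 + 6097377 = 6097531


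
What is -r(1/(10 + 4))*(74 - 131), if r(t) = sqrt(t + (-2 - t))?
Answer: 57*I*sqrt(2) ≈ 80.61*I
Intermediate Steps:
r(t) = I*sqrt(2) (r(t) = sqrt(-2) = I*sqrt(2))
-r(1/(10 + 4))*(74 - 131) = -I*sqrt(2)*(74 - 131) = -I*sqrt(2)*(-57) = -(-57)*I*sqrt(2) = 57*I*sqrt(2)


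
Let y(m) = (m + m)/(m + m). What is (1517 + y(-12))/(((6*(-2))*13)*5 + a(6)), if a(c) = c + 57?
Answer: -506/239 ≈ -2.1172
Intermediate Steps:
y(m) = 1 (y(m) = (2*m)/((2*m)) = (2*m)*(1/(2*m)) = 1)
a(c) = 57 + c
(1517 + y(-12))/(((6*(-2))*13)*5 + a(6)) = (1517 + 1)/(((6*(-2))*13)*5 + (57 + 6)) = 1518/(-12*13*5 + 63) = 1518/(-156*5 + 63) = 1518/(-780 + 63) = 1518/(-717) = 1518*(-1/717) = -506/239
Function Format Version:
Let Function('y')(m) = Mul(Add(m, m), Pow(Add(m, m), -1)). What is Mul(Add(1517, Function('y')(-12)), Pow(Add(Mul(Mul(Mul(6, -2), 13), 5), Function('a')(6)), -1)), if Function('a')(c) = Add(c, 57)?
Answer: Rational(-506, 239) ≈ -2.1172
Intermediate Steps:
Function('y')(m) = 1 (Function('y')(m) = Mul(Mul(2, m), Pow(Mul(2, m), -1)) = Mul(Mul(2, m), Mul(Rational(1, 2), Pow(m, -1))) = 1)
Function('a')(c) = Add(57, c)
Mul(Add(1517, Function('y')(-12)), Pow(Add(Mul(Mul(Mul(6, -2), 13), 5), Function('a')(6)), -1)) = Mul(Add(1517, 1), Pow(Add(Mul(Mul(Mul(6, -2), 13), 5), Add(57, 6)), -1)) = Mul(1518, Pow(Add(Mul(Mul(-12, 13), 5), 63), -1)) = Mul(1518, Pow(Add(Mul(-156, 5), 63), -1)) = Mul(1518, Pow(Add(-780, 63), -1)) = Mul(1518, Pow(-717, -1)) = Mul(1518, Rational(-1, 717)) = Rational(-506, 239)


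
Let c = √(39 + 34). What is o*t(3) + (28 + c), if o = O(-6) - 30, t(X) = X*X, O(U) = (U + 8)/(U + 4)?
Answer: -251 + √73 ≈ -242.46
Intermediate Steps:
O(U) = (8 + U)/(4 + U)
t(X) = X²
c = √73 ≈ 8.5440
o = -31 (o = (8 - 6)/(4 - 6) - 30 = 2/(-2) - 30 = -½*2 - 30 = -1 - 30 = -31)
o*t(3) + (28 + c) = -31*3² + (28 + √73) = -31*9 + (28 + √73) = -279 + (28 + √73) = -251 + √73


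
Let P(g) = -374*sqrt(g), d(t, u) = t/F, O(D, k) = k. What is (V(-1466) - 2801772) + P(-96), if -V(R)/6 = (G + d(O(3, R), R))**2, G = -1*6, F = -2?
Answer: -5972946 - 1496*I*sqrt(6) ≈ -5.9729e+6 - 3664.4*I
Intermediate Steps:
G = -6
d(t, u) = -t/2 (d(t, u) = t/(-2) = t*(-1/2) = -t/2)
V(R) = -6*(-6 - R/2)**2
(V(-1466) - 2801772) + P(-96) = (-3*(12 - 1466)**2/2 - 2801772) - 1496*I*sqrt(6) = (-3/2*(-1454)**2 - 2801772) - 1496*I*sqrt(6) = (-3/2*2114116 - 2801772) - 1496*I*sqrt(6) = (-3171174 - 2801772) - 1496*I*sqrt(6) = -5972946 - 1496*I*sqrt(6)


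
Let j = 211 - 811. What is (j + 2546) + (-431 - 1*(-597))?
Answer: 2112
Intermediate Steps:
j = -600
(j + 2546) + (-431 - 1*(-597)) = (-600 + 2546) + (-431 - 1*(-597)) = 1946 + (-431 + 597) = 1946 + 166 = 2112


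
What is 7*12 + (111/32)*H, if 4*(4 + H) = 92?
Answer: 4797/32 ≈ 149.91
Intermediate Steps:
H = 19 (H = -4 + (¼)*92 = -4 + 23 = 19)
7*12 + (111/32)*H = 7*12 + (111/32)*19 = 84 + (111*(1/32))*19 = 84 + (111/32)*19 = 84 + 2109/32 = 4797/32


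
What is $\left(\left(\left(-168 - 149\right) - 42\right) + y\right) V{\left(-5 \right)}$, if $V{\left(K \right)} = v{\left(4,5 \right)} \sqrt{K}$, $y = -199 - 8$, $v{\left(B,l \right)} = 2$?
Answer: $- 1132 i \sqrt{5} \approx - 2531.2 i$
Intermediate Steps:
$y = -207$ ($y = -199 - 8 = -207$)
$V{\left(K \right)} = 2 \sqrt{K}$
$\left(\left(\left(-168 - 149\right) - 42\right) + y\right) V{\left(-5 \right)} = \left(\left(\left(-168 - 149\right) - 42\right) - 207\right) 2 \sqrt{-5} = \left(\left(-317 - 42\right) - 207\right) 2 i \sqrt{5} = \left(-359 - 207\right) 2 i \sqrt{5} = - 566 \cdot 2 i \sqrt{5} = - 1132 i \sqrt{5}$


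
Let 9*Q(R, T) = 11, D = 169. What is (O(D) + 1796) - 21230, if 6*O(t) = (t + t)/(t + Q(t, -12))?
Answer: -29772381/1532 ≈ -19434.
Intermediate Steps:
Q(R, T) = 11/9 (Q(R, T) = (⅑)*11 = 11/9)
O(t) = t/(3*(11/9 + t)) (O(t) = ((t + t)/(t + 11/9))/6 = ((2*t)/(11/9 + t))/6 = (2*t/(11/9 + t))/6 = t/(3*(11/9 + t)))
(O(D) + 1796) - 21230 = (3*169/(11 + 9*169) + 1796) - 21230 = (3*169/(11 + 1521) + 1796) - 21230 = (3*169/1532 + 1796) - 21230 = (3*169*(1/1532) + 1796) - 21230 = (507/1532 + 1796) - 21230 = 2751979/1532 - 21230 = -29772381/1532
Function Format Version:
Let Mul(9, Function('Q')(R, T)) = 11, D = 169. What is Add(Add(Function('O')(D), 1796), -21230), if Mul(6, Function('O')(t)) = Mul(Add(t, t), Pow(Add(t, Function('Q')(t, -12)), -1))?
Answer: Rational(-29772381, 1532) ≈ -19434.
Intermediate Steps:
Function('Q')(R, T) = Rational(11, 9) (Function('Q')(R, T) = Mul(Rational(1, 9), 11) = Rational(11, 9))
Function('O')(t) = Mul(Rational(1, 3), t, Pow(Add(Rational(11, 9), t), -1)) (Function('O')(t) = Mul(Rational(1, 6), Mul(Add(t, t), Pow(Add(t, Rational(11, 9)), -1))) = Mul(Rational(1, 6), Mul(Mul(2, t), Pow(Add(Rational(11, 9), t), -1))) = Mul(Rational(1, 6), Mul(2, t, Pow(Add(Rational(11, 9), t), -1))) = Mul(Rational(1, 3), t, Pow(Add(Rational(11, 9), t), -1)))
Add(Add(Function('O')(D), 1796), -21230) = Add(Add(Mul(3, 169, Pow(Add(11, Mul(9, 169)), -1)), 1796), -21230) = Add(Add(Mul(3, 169, Pow(Add(11, 1521), -1)), 1796), -21230) = Add(Add(Mul(3, 169, Pow(1532, -1)), 1796), -21230) = Add(Add(Mul(3, 169, Rational(1, 1532)), 1796), -21230) = Add(Add(Rational(507, 1532), 1796), -21230) = Add(Rational(2751979, 1532), -21230) = Rational(-29772381, 1532)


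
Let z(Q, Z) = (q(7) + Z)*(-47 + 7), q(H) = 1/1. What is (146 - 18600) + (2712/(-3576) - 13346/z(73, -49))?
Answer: -2640762917/143040 ≈ -18462.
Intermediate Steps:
q(H) = 1
z(Q, Z) = -40 - 40*Z (z(Q, Z) = (1 + Z)*(-47 + 7) = (1 + Z)*(-40) = -40 - 40*Z)
(146 - 18600) + (2712/(-3576) - 13346/z(73, -49)) = (146 - 18600) + (2712/(-3576) - 13346/(-40 - 40*(-49))) = -18454 + (2712*(-1/3576) - 13346/(-40 + 1960)) = -18454 + (-113/149 - 13346/1920) = -18454 + (-113/149 - 13346*1/1920) = -18454 + (-113/149 - 6673/960) = -18454 - 1102757/143040 = -2640762917/143040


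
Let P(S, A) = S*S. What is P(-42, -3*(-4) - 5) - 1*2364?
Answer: -600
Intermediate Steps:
P(S, A) = S²
P(-42, -3*(-4) - 5) - 1*2364 = (-42)² - 1*2364 = 1764 - 2364 = -600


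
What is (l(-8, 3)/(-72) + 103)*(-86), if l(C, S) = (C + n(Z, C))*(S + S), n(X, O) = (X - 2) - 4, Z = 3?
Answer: -53621/6 ≈ -8936.8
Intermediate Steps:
n(X, O) = -6 + X (n(X, O) = (-2 + X) - 4 = -6 + X)
l(C, S) = 2*S*(-3 + C) (l(C, S) = (C + (-6 + 3))*(S + S) = (C - 3)*(2*S) = (-3 + C)*(2*S) = 2*S*(-3 + C))
(l(-8, 3)/(-72) + 103)*(-86) = ((2*3*(-3 - 8))/(-72) + 103)*(-86) = ((2*3*(-11))*(-1/72) + 103)*(-86) = (-66*(-1/72) + 103)*(-86) = (11/12 + 103)*(-86) = (1247/12)*(-86) = -53621/6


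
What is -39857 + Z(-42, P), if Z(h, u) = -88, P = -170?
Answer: -39945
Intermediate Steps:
-39857 + Z(-42, P) = -39857 - 88 = -39945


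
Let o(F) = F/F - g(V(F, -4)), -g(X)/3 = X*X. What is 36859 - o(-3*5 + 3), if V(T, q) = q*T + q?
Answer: 31050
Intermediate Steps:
V(T, q) = q + T*q (V(T, q) = T*q + q = q + T*q)
g(X) = -3*X**2 (g(X) = -3*X*X = -3*X**2)
o(F) = 1 + 3*(-4 - 4*F)**2 (o(F) = F/F - (-3)*(-4*(1 + F))**2 = 1 - (-3)*(-4 - 4*F)**2 = 1 + 3*(-4 - 4*F)**2)
36859 - o(-3*5 + 3) = 36859 - (1 + 48*(1 + (-3*5 + 3))**2) = 36859 - (1 + 48*(1 + (-15 + 3))**2) = 36859 - (1 + 48*(1 - 12)**2) = 36859 - (1 + 48*(-11)**2) = 36859 - (1 + 48*121) = 36859 - (1 + 5808) = 36859 - 1*5809 = 36859 - 5809 = 31050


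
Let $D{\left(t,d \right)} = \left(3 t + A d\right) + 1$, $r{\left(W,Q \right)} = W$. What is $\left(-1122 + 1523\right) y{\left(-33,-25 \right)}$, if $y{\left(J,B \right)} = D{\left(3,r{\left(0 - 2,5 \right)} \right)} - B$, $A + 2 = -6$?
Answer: $20451$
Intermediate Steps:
$A = -8$ ($A = -2 - 6 = -8$)
$D{\left(t,d \right)} = 1 - 8 d + 3 t$ ($D{\left(t,d \right)} = \left(3 t - 8 d\right) + 1 = \left(- 8 d + 3 t\right) + 1 = 1 - 8 d + 3 t$)
$y{\left(J,B \right)} = 26 - B$ ($y{\left(J,B \right)} = \left(1 - 8 \left(0 - 2\right) + 3 \cdot 3\right) - B = \left(1 - 8 \left(0 - 2\right) + 9\right) - B = \left(1 - -16 + 9\right) - B = \left(1 + 16 + 9\right) - B = 26 - B$)
$\left(-1122 + 1523\right) y{\left(-33,-25 \right)} = \left(-1122 + 1523\right) \left(26 - -25\right) = 401 \left(26 + 25\right) = 401 \cdot 51 = 20451$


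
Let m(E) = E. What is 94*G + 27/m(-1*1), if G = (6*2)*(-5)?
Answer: -5667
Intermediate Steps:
G = -60 (G = 12*(-5) = -60)
94*G + 27/m(-1*1) = 94*(-60) + 27/((-1*1)) = -5640 + 27/(-1) = -5640 + 27*(-1) = -5640 - 27 = -5667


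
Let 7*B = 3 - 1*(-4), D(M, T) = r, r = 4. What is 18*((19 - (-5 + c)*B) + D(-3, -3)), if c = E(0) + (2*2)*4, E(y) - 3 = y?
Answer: 162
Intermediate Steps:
E(y) = 3 + y
D(M, T) = 4
B = 1 (B = (3 - 1*(-4))/7 = (3 + 4)/7 = (⅐)*7 = 1)
c = 19 (c = (3 + 0) + (2*2)*4 = 3 + 4*4 = 3 + 16 = 19)
18*((19 - (-5 + c)*B) + D(-3, -3)) = 18*((19 - (-5 + 19)) + 4) = 18*((19 - 14) + 4) = 18*(5 + 4) = 18*9 = 162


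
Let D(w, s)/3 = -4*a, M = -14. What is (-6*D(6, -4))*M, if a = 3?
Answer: -3024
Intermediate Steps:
D(w, s) = -36 (D(w, s) = 3*(-4*3) = 3*(-12) = -36)
(-6*D(6, -4))*M = -6*(-36)*(-14) = 216*(-14) = -3024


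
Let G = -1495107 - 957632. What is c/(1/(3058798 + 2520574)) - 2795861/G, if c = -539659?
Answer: -7385094884482255511/2452739 ≈ -3.0110e+12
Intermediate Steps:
G = -2452739
c/(1/(3058798 + 2520574)) - 2795861/G = -539659/(1/(3058798 + 2520574)) - 2795861/(-2452739) = -539659/(1/5579372) - 2795861*(-1/2452739) = -539659/1/5579372 + 2795861/2452739 = -539659*5579372 + 2795861/2452739 = -3010958314148 + 2795861/2452739 = -7385094884482255511/2452739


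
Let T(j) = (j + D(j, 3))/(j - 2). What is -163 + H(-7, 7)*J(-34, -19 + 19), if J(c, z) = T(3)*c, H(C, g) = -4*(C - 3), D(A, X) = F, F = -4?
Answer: 1197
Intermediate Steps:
D(A, X) = -4
T(j) = (-4 + j)/(-2 + j) (T(j) = (j - 4)/(j - 2) = (-4 + j)/(-2 + j))
H(C, g) = 12 - 4*C (H(C, g) = -4*(-3 + C) = 12 - 4*C)
J(c, z) = -c (J(c, z) = ((-4 + 3)/(-2 + 3))*c = (-1/1)*c = (1*(-1))*c = -c)
-163 + H(-7, 7)*J(-34, -19 + 19) = -163 + (12 - 4*(-7))*(-1*(-34)) = -163 + (12 + 28)*34 = -163 + 40*34 = -163 + 1360 = 1197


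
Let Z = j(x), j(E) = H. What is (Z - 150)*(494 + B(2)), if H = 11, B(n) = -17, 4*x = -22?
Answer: -66303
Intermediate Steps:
x = -11/2 (x = (¼)*(-22) = -11/2 ≈ -5.5000)
j(E) = 11
Z = 11
(Z - 150)*(494 + B(2)) = (11 - 150)*(494 - 17) = -139*477 = -66303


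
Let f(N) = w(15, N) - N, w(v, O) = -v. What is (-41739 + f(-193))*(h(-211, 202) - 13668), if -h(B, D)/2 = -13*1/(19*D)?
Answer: 1090098440119/1919 ≈ 5.6806e+8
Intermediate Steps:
f(N) = -15 - N (f(N) = -1*15 - N = -15 - N)
h(B, D) = 26/(19*D) (h(B, D) = -(-26)/(D*19) = -(-26)/(19*D) = 26/(19*D))
(-41739 + f(-193))*(h(-211, 202) - 13668) = (-41739 + (-15 - 1*(-193)))*((26/19)/202 - 13668) = (-41739 + (-15 + 193))*((26/19)*(1/202) - 13668) = (-41739 + 178)*(13/1919 - 13668) = -41561*(-26228879/1919) = 1090098440119/1919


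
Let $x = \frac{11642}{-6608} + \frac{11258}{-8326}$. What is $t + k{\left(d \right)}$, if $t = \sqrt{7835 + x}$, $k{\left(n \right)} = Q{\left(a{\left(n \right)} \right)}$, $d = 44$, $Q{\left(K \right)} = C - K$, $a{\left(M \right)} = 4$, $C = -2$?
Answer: $-6 + \frac{\sqrt{370424128348394078}}{6877276} \approx 82.498$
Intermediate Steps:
$x = - \frac{42831039}{13754552}$ ($x = 11642 \left(- \frac{1}{6608}\right) + 11258 \left(- \frac{1}{8326}\right) = - \frac{5821}{3304} - \frac{5629}{4163} = - \frac{42831039}{13754552} \approx -3.114$)
$Q{\left(K \right)} = -2 - K$
$k{\left(n \right)} = -6$ ($k{\left(n \right)} = -2 - 4 = -6$)
$t = \frac{\sqrt{370424128348394078}}{6877276}$ ($t = \sqrt{7835 - \frac{42831039}{13754552}} = \sqrt{\frac{107724083881}{13754552}} = \frac{\sqrt{370424128348394078}}{6877276} \approx 88.498$)
$t + k{\left(d \right)} = \frac{\sqrt{370424128348394078}}{6877276} - 6 = -6 + \frac{\sqrt{370424128348394078}}{6877276}$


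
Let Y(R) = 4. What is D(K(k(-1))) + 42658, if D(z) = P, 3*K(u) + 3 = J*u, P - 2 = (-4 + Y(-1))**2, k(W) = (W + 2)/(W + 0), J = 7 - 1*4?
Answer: 42660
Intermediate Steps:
J = 3 (J = 7 - 4 = 3)
k(W) = (2 + W)/W
P = 2 (P = 2 + (-4 + 4)**2 = 2 + 0**2 = 2 + 0 = 2)
K(u) = -1 + u (K(u) = -1 + (3*u)/3 = -1 + u)
D(z) = 2
D(K(k(-1))) + 42658 = 2 + 42658 = 42660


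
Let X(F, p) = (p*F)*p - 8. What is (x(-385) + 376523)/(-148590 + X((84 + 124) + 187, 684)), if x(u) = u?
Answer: 188069/92327261 ≈ 0.0020370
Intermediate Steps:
X(F, p) = -8 + F*p² (X(F, p) = (F*p)*p - 8 = F*p² - 8 = -8 + F*p²)
(x(-385) + 376523)/(-148590 + X((84 + 124) + 187, 684)) = (-385 + 376523)/(-148590 + (-8 + ((84 + 124) + 187)*684²)) = 376138/(-148590 + (-8 + (208 + 187)*467856)) = 376138/(-148590 + (-8 + 395*467856)) = 376138/(-148590 + (-8 + 184803120)) = 376138/(-148590 + 184803112) = 376138/184654522 = 376138*(1/184654522) = 188069/92327261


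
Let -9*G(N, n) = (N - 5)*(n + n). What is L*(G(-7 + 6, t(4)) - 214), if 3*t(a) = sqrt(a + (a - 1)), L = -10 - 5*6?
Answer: 8560 - 160*sqrt(7)/9 ≈ 8513.0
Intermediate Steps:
L = -40 (L = -10 - 30 = -40)
t(a) = sqrt(-1 + 2*a)/3 (t(a) = sqrt(a + (a - 1))/3 = sqrt(a + (-1 + a))/3 = sqrt(-1 + 2*a)/3)
G(N, n) = -2*n*(-5 + N)/9 (G(N, n) = -(N - 5)*(n + n)/9 = -(-5 + N)*2*n/9 = -2*n*(-5 + N)/9)
L*(G(-7 + 6, t(4)) - 214) = -40*(2*(sqrt(-1 + 2*4)/3)*(5 - (-7 + 6))/9 - 214) = -40*(2*(sqrt(-1 + 8)/3)*(5 - 1*(-1))/9 - 214) = -40*(2*(sqrt(7)/3)*(5 + 1)/9 - 214) = -40*((2/9)*(sqrt(7)/3)*6 - 214) = -40*(4*sqrt(7)/9 - 214) = -40*(-214 + 4*sqrt(7)/9) = 8560 - 160*sqrt(7)/9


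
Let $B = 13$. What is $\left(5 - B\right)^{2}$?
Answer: $64$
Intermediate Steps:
$\left(5 - B\right)^{2} = \left(5 - 13\right)^{2} = \left(-8\right)^{2} = 64$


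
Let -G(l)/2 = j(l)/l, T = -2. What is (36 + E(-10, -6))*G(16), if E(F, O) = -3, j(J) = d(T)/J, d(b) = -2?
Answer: 33/64 ≈ 0.51563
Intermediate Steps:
j(J) = -2/J
G(l) = 4/l**2 (G(l) = -2*(-2/l)/l = -(-4)/l**2 = 4/l**2)
(36 + E(-10, -6))*G(16) = (36 - 3)*(4/16**2) = 33*(4*(1/256)) = 33*(1/64) = 33/64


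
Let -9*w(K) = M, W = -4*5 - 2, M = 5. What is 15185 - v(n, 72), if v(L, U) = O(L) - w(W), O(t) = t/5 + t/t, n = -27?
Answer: 683498/45 ≈ 15189.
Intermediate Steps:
W = -22 (W = -20 - 2 = -22)
w(K) = -5/9 (w(K) = -1/9*5 = -5/9)
O(t) = 1 + t/5 (O(t) = t*(1/5) + 1 = t/5 + 1 = 1 + t/5)
v(L, U) = 14/9 + L/5 (v(L, U) = (1 + L/5) - 1*(-5/9) = (1 + L/5) + 5/9 = 14/9 + L/5)
15185 - v(n, 72) = 15185 - (14/9 + (1/5)*(-27)) = 15185 - (14/9 - 27/5) = 15185 - 1*(-173/45) = 15185 + 173/45 = 683498/45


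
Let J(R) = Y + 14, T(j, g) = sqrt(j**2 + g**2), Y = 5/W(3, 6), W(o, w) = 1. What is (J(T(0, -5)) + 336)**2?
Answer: 126025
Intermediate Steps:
Y = 5 (Y = 5/1 = 5*1 = 5)
T(j, g) = sqrt(g**2 + j**2)
J(R) = 19 (J(R) = 5 + 14 = 19)
(J(T(0, -5)) + 336)**2 = (19 + 336)**2 = 355**2 = 126025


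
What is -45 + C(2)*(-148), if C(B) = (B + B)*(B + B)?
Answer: -2413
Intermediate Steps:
C(B) = 4*B² (C(B) = (2*B)*(2*B) = 4*B²)
-45 + C(2)*(-148) = -45 + (4*2²)*(-148) = -45 + (4*4)*(-148) = -45 + 16*(-148) = -45 - 2368 = -2413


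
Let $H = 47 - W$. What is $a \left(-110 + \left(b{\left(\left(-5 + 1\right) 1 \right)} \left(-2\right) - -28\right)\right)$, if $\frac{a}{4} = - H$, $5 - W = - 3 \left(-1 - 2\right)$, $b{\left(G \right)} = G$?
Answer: $15096$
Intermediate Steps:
$W = -4$ ($W = 5 - - 3 \left(-1 - 2\right) = 5 - \left(-3\right) \left(-3\right) = 5 - 9 = -4$)
$H = 51$ ($H = 47 - -4 = 47 + 4 = 51$)
$a = -204$ ($a = 4 \left(\left(-1\right) 51\right) = 4 \left(-51\right) = -204$)
$a \left(-110 + \left(b{\left(\left(-5 + 1\right) 1 \right)} \left(-2\right) - -28\right)\right) = - 204 \left(-110 + \left(\left(-5 + 1\right) 1 \left(-2\right) - -28\right)\right) = - 204 \left(-110 + \left(\left(-4\right) 1 \left(-2\right) + 28\right)\right) = - 204 \left(-110 + \left(\left(-4\right) \left(-2\right) + 28\right)\right) = - 204 \left(-110 + \left(8 + 28\right)\right) = - 204 \left(-110 + 36\right) = \left(-204\right) \left(-74\right) = 15096$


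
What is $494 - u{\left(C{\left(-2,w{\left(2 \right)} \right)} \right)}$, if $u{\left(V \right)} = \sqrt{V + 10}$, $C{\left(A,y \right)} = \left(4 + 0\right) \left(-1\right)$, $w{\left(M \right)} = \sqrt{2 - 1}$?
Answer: $494 - \sqrt{6} \approx 491.55$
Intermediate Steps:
$w{\left(M \right)} = 1$ ($w{\left(M \right)} = \sqrt{1} = 1$)
$C{\left(A,y \right)} = -4$ ($C{\left(A,y \right)} = 4 \left(-1\right) = -4$)
$u{\left(V \right)} = \sqrt{10 + V}$
$494 - u{\left(C{\left(-2,w{\left(2 \right)} \right)} \right)} = 494 - \sqrt{10 - 4} = 494 - \sqrt{6}$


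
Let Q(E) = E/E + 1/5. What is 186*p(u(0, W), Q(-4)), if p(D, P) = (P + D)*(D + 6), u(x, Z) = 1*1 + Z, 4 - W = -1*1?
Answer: 80352/5 ≈ 16070.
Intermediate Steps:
W = 5 (W = 4 - (-1) = 4 - 1*(-1) = 4 + 1 = 5)
Q(E) = 6/5 (Q(E) = 1 + 1*(⅕) = 1 + ⅕ = 6/5)
u(x, Z) = 1 + Z
p(D, P) = (6 + D)*(D + P) (p(D, P) = (D + P)*(6 + D) = (6 + D)*(D + P))
186*p(u(0, W), Q(-4)) = 186*((1 + 5)² + 6*(1 + 5) + 6*(6/5) + (1 + 5)*(6/5)) = 186*(6² + 6*6 + 36/5 + 6*(6/5)) = 186*(36 + 36 + 36/5 + 36/5) = 186*(432/5) = 80352/5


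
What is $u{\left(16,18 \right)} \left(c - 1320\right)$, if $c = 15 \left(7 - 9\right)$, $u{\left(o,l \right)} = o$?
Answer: $-21600$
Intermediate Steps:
$c = -30$ ($c = 15 \left(-2\right) = -30$)
$u{\left(16,18 \right)} \left(c - 1320\right) = 16 \left(-30 - 1320\right) = 16 \left(-1350\right) = -21600$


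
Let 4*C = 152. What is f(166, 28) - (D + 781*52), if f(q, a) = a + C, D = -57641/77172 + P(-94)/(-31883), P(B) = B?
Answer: -99760583808461/2460474876 ≈ -40545.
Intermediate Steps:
C = 38 (C = (¼)*152 = 38)
D = -1830513835/2460474876 (D = -57641/77172 - 94/(-31883) = -57641*1/77172 - 94*(-1/31883) = -57641/77172 + 94/31883 = -1830513835/2460474876 ≈ -0.74397)
f(q, a) = 38 + a (f(q, a) = a + 38 = 38 + a)
f(166, 28) - (D + 781*52) = (38 + 28) - (-1830513835/2460474876 + 781*52) = 66 - (-1830513835/2460474876 + 40612) = 66 - 1*99922975150277/2460474876 = 66 - 99922975150277/2460474876 = -99760583808461/2460474876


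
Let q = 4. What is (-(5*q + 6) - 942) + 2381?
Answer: 1413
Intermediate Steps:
(-(5*q + 6) - 942) + 2381 = (-(5*4 + 6) - 942) + 2381 = (-(20 + 6) - 942) + 2381 = (-1*26 - 942) + 2381 = (-26 - 942) + 2381 = -968 + 2381 = 1413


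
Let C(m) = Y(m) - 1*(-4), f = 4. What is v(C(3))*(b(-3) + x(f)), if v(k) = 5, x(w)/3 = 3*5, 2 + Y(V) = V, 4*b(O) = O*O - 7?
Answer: 455/2 ≈ 227.50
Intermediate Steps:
b(O) = -7/4 + O**2/4 (b(O) = (O*O - 7)/4 = (O**2 - 7)/4 = (-7 + O**2)/4 = -7/4 + O**2/4)
Y(V) = -2 + V
x(w) = 45 (x(w) = 3*(3*5) = 3*15 = 45)
C(m) = 2 + m (C(m) = (-2 + m) - 1*(-4) = (-2 + m) + 4 = 2 + m)
v(C(3))*(b(-3) + x(f)) = 5*((-7/4 + (1/4)*(-3)**2) + 45) = 5*((-7/4 + (1/4)*9) + 45) = 5*((-7/4 + 9/4) + 45) = 5*(1/2 + 45) = 5*(91/2) = 455/2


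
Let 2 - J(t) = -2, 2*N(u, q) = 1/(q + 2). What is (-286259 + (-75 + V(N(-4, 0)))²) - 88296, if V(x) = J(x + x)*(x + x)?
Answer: -369226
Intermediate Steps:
N(u, q) = 1/(2*(2 + q)) (N(u, q) = 1/(2*(q + 2)) = 1/(2*(2 + q)))
J(t) = 4 (J(t) = 2 - 1*(-2) = 2 + 2 = 4)
V(x) = 8*x (V(x) = 4*(x + x) = 4*(2*x) = 8*x)
(-286259 + (-75 + V(N(-4, 0)))²) - 88296 = (-286259 + (-75 + 8*(1/(2*(2 + 0))))²) - 88296 = (-286259 + (-75 + 8*((½)/2))²) - 88296 = (-286259 + (-75 + 8*((½)*(½)))²) - 88296 = (-286259 + (-75 + 8*(¼))²) - 88296 = (-286259 + (-75 + 2)²) - 88296 = (-286259 + (-73)²) - 88296 = (-286259 + 5329) - 88296 = -280930 - 88296 = -369226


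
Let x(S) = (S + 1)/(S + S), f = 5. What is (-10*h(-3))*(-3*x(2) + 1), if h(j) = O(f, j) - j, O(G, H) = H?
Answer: 0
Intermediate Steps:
x(S) = (1 + S)/(2*S) (x(S) = (1 + S)/((2*S)) = (1 + S)*(1/(2*S)) = (1 + S)/(2*S))
h(j) = 0 (h(j) = j - j = 0)
(-10*h(-3))*(-3*x(2) + 1) = (-10*0)*(-3*(1 + 2)/(2*2) + 1) = 0*(-3*3/(2*2) + 1) = 0*(-3*3/4 + 1) = 0*(-9/4 + 1) = 0*(-5/4) = 0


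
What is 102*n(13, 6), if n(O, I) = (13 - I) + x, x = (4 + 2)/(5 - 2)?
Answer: 918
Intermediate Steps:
x = 2 (x = 6/3 = 6*(⅓) = 2)
n(O, I) = 15 - I (n(O, I) = (13 - I) + 2 = 15 - I)
102*n(13, 6) = 102*(15 - 1*6) = 102*(15 - 6) = 102*9 = 918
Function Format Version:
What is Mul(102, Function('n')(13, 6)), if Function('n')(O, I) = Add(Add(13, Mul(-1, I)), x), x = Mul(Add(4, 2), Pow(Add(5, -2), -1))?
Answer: 918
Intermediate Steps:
x = 2 (x = Mul(6, Pow(3, -1)) = Mul(6, Rational(1, 3)) = 2)
Function('n')(O, I) = Add(15, Mul(-1, I)) (Function('n')(O, I) = Add(Add(13, Mul(-1, I)), 2) = Add(15, Mul(-1, I)))
Mul(102, Function('n')(13, 6)) = Mul(102, Add(15, Mul(-1, 6))) = Mul(102, Add(15, -6)) = Mul(102, 9) = 918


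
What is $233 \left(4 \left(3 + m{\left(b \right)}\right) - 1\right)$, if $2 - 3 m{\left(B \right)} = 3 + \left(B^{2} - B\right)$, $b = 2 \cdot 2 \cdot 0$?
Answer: $\frac{6757}{3} \approx 2252.3$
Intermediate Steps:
$b = 0$ ($b = 4 \cdot 0 = 0$)
$m{\left(B \right)} = - \frac{1}{3} - \frac{B^{2}}{3} + \frac{B}{3}$ ($m{\left(B \right)} = \frac{2}{3} - \frac{3 + \left(B^{2} - B\right)}{3} = \frac{2}{3} - \frac{3 + B^{2} - B}{3} = \frac{2}{3} - \left(1 - \frac{B}{3} + \frac{B^{2}}{3}\right) = - \frac{1}{3} - \frac{B^{2}}{3} + \frac{B}{3}$)
$233 \left(4 \left(3 + m{\left(b \right)}\right) - 1\right) = 233 \left(4 \left(3 - \left(\frac{1}{3} + \frac{0^{2}}{3}\right)\right) - 1\right) = 233 \left(4 \left(3 - \frac{1}{3}\right) - 1\right) = 233 \left(4 \cdot \frac{8}{3} - 1\right) = 233 \left(\frac{32}{3} - 1\right) = 233 \cdot \frac{29}{3} = \frac{6757}{3}$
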